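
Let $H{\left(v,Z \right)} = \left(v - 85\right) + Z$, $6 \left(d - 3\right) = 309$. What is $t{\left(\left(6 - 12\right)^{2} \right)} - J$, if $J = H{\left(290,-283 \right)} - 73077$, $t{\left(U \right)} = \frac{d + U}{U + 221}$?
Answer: $\frac{37601851}{514} \approx 73155.0$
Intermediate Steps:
$d = \frac{109}{2}$ ($d = 3 + \frac{1}{6} \cdot 309 = 3 + \frac{103}{2} = \frac{109}{2} \approx 54.5$)
$H{\left(v,Z \right)} = -85 + Z + v$ ($H{\left(v,Z \right)} = \left(-85 + v\right) + Z = -85 + Z + v$)
$t{\left(U \right)} = \frac{\frac{109}{2} + U}{221 + U}$ ($t{\left(U \right)} = \frac{\frac{109}{2} + U}{U + 221} = \frac{\frac{109}{2} + U}{221 + U}$)
$J = -73155$ ($J = \left(-85 - 283 + 290\right) - 73077 = -78 - 73077 = -73155$)
$t{\left(\left(6 - 12\right)^{2} \right)} - J = \frac{\frac{109}{2} + \left(6 - 12\right)^{2}}{221 + \left(6 - 12\right)^{2}} - -73155 = \frac{\frac{109}{2} + \left(-6\right)^{2}}{221 + \left(-6\right)^{2}} + 73155 = \frac{\frac{109}{2} + 36}{221 + 36} + 73155 = \frac{1}{257} \cdot \frac{181}{2} + 73155 = \frac{181}{514} + 73155 = \frac{37601851}{514}$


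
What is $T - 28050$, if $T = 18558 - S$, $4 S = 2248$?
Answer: $-10054$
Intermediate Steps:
$S = 562$ ($S = \frac{1}{4} \cdot 2248 = 562$)
$T = 17996$ ($T = 18558 - 562 = 17996$)
$T - 28050 = 17996 - 28050 = -10054$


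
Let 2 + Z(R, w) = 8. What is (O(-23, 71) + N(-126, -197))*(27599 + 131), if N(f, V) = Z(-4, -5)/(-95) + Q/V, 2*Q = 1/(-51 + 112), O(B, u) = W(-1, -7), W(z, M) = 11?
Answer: 69245223563/228323 ≈ 3.0328e+5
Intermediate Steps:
O(B, u) = 11
Z(R, w) = 6 (Z(R, w) = -2 + 8 = 6)
Q = 1/122 (Q = 1/(2*(-51 + 112)) = (1/2)/61 = (1/2)*(1/61) = 1/122 ≈ 0.0081967)
N(f, V) = -6/95 + 1/(122*V) (N(f, V) = 6/(-95) + 1/(122*V) = 6*(-1/95) + 1/(122*V) = -6/95 + 1/(122*V))
(O(-23, 71) + N(-126, -197))*(27599 + 131) = (11 + (1/11590)*(95 - 732*(-197))/(-197))*(27599 + 131) = (11 + (1/11590)*(-1/197)*(95 + 144204))*27730 = (11 + (1/11590)*(-1/197)*144299)*27730 = (11 - 144299/2283230)*27730 = (24971231/2283230)*27730 = 69245223563/228323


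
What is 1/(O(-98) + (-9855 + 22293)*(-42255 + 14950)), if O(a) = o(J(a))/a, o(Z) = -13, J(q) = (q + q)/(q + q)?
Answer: -98/33282719807 ≈ -2.9445e-9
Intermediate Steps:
J(q) = 1 (J(q) = (2*q)/((2*q)) = (2*q)*(1/(2*q)) = 1)
O(a) = -13/a
1/(O(-98) + (-9855 + 22293)*(-42255 + 14950)) = 1/(-13/(-98) + (-9855 + 22293)*(-42255 + 14950)) = 1/(-13*(-1/98) + 12438*(-27305)) = 1/(13/98 - 339619590) = 1/(-33282719807/98) = -98/33282719807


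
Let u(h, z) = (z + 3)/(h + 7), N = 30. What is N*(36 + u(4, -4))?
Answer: 11850/11 ≈ 1077.3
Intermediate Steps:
u(h, z) = (3 + z)/(7 + h)
N*(36 + u(4, -4)) = 30*(36 + (3 - 4)/(7 + 4)) = 30*(36 - 1/11) = 30*(395/11) = 11850/11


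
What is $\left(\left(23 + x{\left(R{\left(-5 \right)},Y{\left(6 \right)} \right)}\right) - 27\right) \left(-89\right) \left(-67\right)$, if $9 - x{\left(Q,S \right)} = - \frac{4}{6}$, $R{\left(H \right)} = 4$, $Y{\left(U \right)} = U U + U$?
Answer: $\frac{101371}{3} \approx 33790.0$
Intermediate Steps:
$Y{\left(U \right)} = U + U^{2}$ ($Y{\left(U \right)} = U^{2} + U = U + U^{2}$)
$x{\left(Q,S \right)} = \frac{29}{3}$ ($x{\left(Q,S \right)} = 9 - - \frac{4}{6} = 9 - \left(-4\right) \frac{1}{6} = 9 - - \frac{2}{3} = 9 + \frac{2}{3} = \frac{29}{3}$)
$\left(\left(23 + x{\left(R{\left(-5 \right)},Y{\left(6 \right)} \right)}\right) - 27\right) \left(-89\right) \left(-67\right) = \left(\left(23 + \frac{29}{3}\right) - 27\right) \left(-89\right) \left(-67\right) = \left(\frac{98}{3} - 27\right) \left(-89\right) \left(-67\right) = \frac{17}{3} \left(-89\right) \left(-67\right) = \left(- \frac{1513}{3}\right) \left(-67\right) = \frac{101371}{3}$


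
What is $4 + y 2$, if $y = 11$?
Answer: $26$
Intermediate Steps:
$4 + y 2 = 4 + 11 \cdot 2 = 4 + 22 = 26$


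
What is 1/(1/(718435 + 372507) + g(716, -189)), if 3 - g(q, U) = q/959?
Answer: 1046213378/2357526621 ≈ 0.44378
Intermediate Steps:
g(q, U) = 3 - q/959
1/(1/(718435 + 372507) + g(716, -189)) = 1/(1/(718435 + 372507) + (3 - 1/959*716)) = 1/(1/1090942 + (3 - 716/959)) = 1/(1/1090942 + 2161/959) = 1/(2357526621/1046213378) = 1046213378/2357526621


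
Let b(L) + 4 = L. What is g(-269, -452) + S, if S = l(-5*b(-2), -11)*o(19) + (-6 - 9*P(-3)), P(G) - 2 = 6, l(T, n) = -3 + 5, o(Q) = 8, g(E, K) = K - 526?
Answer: -1040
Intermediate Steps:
g(E, K) = -526 + K
b(L) = -4 + L
l(T, n) = 2
P(G) = 8 (P(G) = 2 + 6 = 8)
S = -62 (S = 2*8 + (-6 - 9*8) = 16 + (-6 - 72) = 16 - 78 = -62)
g(-269, -452) + S = (-526 - 452) - 62 = -978 - 62 = -1040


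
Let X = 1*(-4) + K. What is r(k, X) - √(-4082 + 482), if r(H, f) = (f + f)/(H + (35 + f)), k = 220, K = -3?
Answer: -7/124 - 60*I ≈ -0.056452 - 60.0*I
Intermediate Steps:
X = -7 (X = 1*(-4) - 3 = -4 - 3 = -7)
r(H, f) = 2*f/(35 + H + f) (r(H, f) = (2*f)/(35 + H + f) = 2*f/(35 + H + f))
r(k, X) - √(-4082 + 482) = 2*(-7)/(35 + 220 - 7) - √(-4082 + 482) = 2*(-7)/248 - √(-3600) = 2*(-7)*(1/248) - 60*I = -7/124 - 60*I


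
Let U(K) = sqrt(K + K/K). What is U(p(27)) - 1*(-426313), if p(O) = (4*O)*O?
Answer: 426313 + sqrt(2917) ≈ 4.2637e+5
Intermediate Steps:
p(O) = 4*O**2
U(K) = sqrt(1 + K) (U(K) = sqrt(K + 1) = sqrt(1 + K))
U(p(27)) - 1*(-426313) = sqrt(1 + 4*27**2) - 1*(-426313) = sqrt(1 + 4*729) + 426313 = sqrt(1 + 2916) + 426313 = sqrt(2917) + 426313 = 426313 + sqrt(2917)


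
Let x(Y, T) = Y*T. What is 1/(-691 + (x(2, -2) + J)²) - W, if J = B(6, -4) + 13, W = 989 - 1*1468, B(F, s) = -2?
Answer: 307517/642 ≈ 479.00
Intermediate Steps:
x(Y, T) = T*Y
W = -479 (W = 989 - 1468 = -479)
J = 11 (J = -2 + 13 = 11)
1/(-691 + (x(2, -2) + J)²) - W = 1/(-691 + (-2*2 + 11)²) - 1*(-479) = 1/(-691 + (-4 + 11)²) + 479 = 1/(-691 + 7²) + 479 = 1/(-691 + 49) + 479 = 1/(-642) + 479 = -1/642 + 479 = 307517/642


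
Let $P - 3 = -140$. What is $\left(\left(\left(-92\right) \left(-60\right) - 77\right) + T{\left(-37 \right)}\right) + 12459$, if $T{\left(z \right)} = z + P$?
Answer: $17728$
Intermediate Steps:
$P = -137$ ($P = 3 - 140 = -137$)
$T{\left(z \right)} = -137 + z$ ($T{\left(z \right)} = z - 137 = -137 + z$)
$\left(\left(\left(-92\right) \left(-60\right) - 77\right) + T{\left(-37 \right)}\right) + 12459 = \left(\left(\left(-92\right) \left(-60\right) - 77\right) - 174\right) + 12459 = \left(\left(5520 - 77\right) - 174\right) + 12459 = \left(5443 - 174\right) + 12459 = 5269 + 12459 = 17728$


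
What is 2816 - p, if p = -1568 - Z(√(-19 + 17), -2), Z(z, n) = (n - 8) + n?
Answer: 4372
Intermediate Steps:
Z(z, n) = -8 + 2*n (Z(z, n) = (-8 + n) + n = -8 + 2*n)
p = -1556 (p = -1568 - (-8 + 2*(-2)) = -1568 - (-8 - 4) = -1568 - 1*(-12) = -1568 + 12 = -1556)
2816 - p = 2816 - 1*(-1556) = 2816 + 1556 = 4372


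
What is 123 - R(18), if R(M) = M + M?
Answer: 87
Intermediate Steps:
R(M) = 2*M
123 - R(18) = 123 - 2*18 = 123 - 1*36 = 123 - 36 = 87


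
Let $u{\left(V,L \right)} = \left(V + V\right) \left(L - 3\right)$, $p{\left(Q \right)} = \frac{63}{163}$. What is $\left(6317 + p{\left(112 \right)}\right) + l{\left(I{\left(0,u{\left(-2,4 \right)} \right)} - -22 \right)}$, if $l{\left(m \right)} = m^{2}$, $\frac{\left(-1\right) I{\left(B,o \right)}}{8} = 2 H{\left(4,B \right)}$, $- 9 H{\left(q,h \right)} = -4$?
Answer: $\frac{86335282}{13203} \approx 6539.1$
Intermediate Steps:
$p{\left(Q \right)} = \frac{63}{163}$ ($p{\left(Q \right)} = 63 \cdot \frac{1}{163} = \frac{63}{163}$)
$u{\left(V,L \right)} = 2 V \left(-3 + L\right)$
$H{\left(q,h \right)} = \frac{4}{9}$ ($H{\left(q,h \right)} = \left(- \frac{1}{9}\right) \left(-4\right) = \frac{4}{9}$)
$I{\left(B,o \right)} = - \frac{64}{9}$ ($I{\left(B,o \right)} = - 8 \cdot 2 \cdot \frac{4}{9} = \left(-8\right) \frac{8}{9} = - \frac{64}{9}$)
$\left(6317 + p{\left(112 \right)}\right) + l{\left(I{\left(0,u{\left(-2,4 \right)} \right)} - -22 \right)} = \left(6317 + \frac{63}{163}\right) + \left(- \frac{64}{9} - -22\right)^{2} = \frac{1029734}{163} + \left(- \frac{64}{9} + 22\right)^{2} = \frac{1029734}{163} + \left(\frac{134}{9}\right)^{2} = \frac{1029734}{163} + \frac{17956}{81} = \frac{86335282}{13203}$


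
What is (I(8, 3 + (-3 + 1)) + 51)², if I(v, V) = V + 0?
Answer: 2704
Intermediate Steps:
I(v, V) = V
(I(8, 3 + (-3 + 1)) + 51)² = ((3 + (-3 + 1)) + 51)² = ((3 - 2) + 51)² = (1 + 51)² = 52² = 2704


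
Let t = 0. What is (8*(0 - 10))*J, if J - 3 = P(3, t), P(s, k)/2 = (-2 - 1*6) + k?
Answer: 1040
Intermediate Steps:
P(s, k) = -16 + 2*k (P(s, k) = 2*((-2 - 1*6) + k) = 2*((-2 - 6) + k) = 2*(-8 + k) = -16 + 2*k)
J = -13 (J = 3 + (-16 + 2*0) = 3 + (-16 + 0) = 3 - 16 = -13)
(8*(0 - 10))*J = (8*(0 - 10))*(-13) = (8*(-10))*(-13) = -80*(-13) = 1040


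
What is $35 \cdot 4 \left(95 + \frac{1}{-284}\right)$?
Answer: $\frac{944265}{71} \approx 13300.0$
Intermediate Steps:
$35 \cdot 4 \left(95 + \frac{1}{-284}\right) = 140 \left(95 - \frac{1}{284}\right) = 140 \cdot \frac{26979}{284} = \frac{944265}{71}$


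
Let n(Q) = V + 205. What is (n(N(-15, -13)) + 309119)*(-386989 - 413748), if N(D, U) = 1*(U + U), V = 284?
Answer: -247914581096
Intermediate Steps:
N(D, U) = 2*U (N(D, U) = 1*(2*U) = 2*U)
n(Q) = 489 (n(Q) = 284 + 205 = 489)
(n(N(-15, -13)) + 309119)*(-386989 - 413748) = (489 + 309119)*(-386989 - 413748) = 309608*(-800737) = -247914581096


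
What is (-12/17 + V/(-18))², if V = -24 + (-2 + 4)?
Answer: 6241/23409 ≈ 0.26661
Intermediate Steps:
V = -22 (V = -24 + 2 = -22)
(-12/17 + V/(-18))² = (-12/17 - 22/(-18))² = (-12*1/17 - 22*(-1/18))² = (-12/17 + 11/9)² = (79/153)² = 6241/23409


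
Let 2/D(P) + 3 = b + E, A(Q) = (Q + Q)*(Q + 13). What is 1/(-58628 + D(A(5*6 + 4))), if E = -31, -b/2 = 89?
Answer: -106/6214569 ≈ -1.7057e-5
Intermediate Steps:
b = -178 (b = -2*89 = -178)
A(Q) = 2*Q*(13 + Q) (A(Q) = (2*Q)*(13 + Q) = 2*Q*(13 + Q))
D(P) = -1/106 (D(P) = 2/(-3 + (-178 - 31)) = 2/(-3 - 209) = 2/(-212) = 2*(-1/212) = -1/106)
1/(-58628 + D(A(5*6 + 4))) = 1/(-58628 - 1/106) = 1/(-6214569/106) = -106/6214569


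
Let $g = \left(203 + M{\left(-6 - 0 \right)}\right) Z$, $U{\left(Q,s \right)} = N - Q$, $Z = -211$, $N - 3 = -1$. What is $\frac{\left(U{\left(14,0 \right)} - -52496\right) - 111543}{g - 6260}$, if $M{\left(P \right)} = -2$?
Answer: $\frac{8437}{6953} \approx 1.2134$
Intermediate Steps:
$N = 2$ ($N = 3 - 1 = 2$)
$U{\left(Q,s \right)} = 2 - Q$
$g = -42411$ ($g = \left(203 - 2\right) \left(-211\right) = 201 \left(-211\right) = -42411$)
$\frac{\left(U{\left(14,0 \right)} - -52496\right) - 111543}{g - 6260} = \frac{\left(\left(2 - 14\right) - -52496\right) - 111543}{-42411 - 6260} = \frac{\left(\left(2 - 14\right) + 52496\right) - 111543}{-48671} = \left(\left(-12 + 52496\right) - 111543\right) \left(- \frac{1}{48671}\right) = \left(52484 - 111543\right) \left(- \frac{1}{48671}\right) = \left(-59059\right) \left(- \frac{1}{48671}\right) = \frac{8437}{6953}$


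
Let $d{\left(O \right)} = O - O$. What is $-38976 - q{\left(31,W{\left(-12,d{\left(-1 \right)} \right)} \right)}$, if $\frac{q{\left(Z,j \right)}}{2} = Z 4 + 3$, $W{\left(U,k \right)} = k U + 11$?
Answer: $-39230$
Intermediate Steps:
$d{\left(O \right)} = 0$
$W{\left(U,k \right)} = 11 + U k$ ($W{\left(U,k \right)} = U k + 11 = 11 + U k$)
$q{\left(Z,j \right)} = 6 + 8 Z$ ($q{\left(Z,j \right)} = 2 \left(Z 4 + 3\right) = 2 \left(4 Z + 3\right) = 2 \left(3 + 4 Z\right) = 6 + 8 Z$)
$-38976 - q{\left(31,W{\left(-12,d{\left(-1 \right)} \right)} \right)} = -38976 - \left(6 + 8 \cdot 31\right) = -38976 - \left(6 + 248\right) = -38976 - 254 = -39230$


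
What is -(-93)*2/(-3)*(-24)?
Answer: 1488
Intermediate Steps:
-(-93)*2/(-3)*(-24) = -(-93)*2*(-1/3)*(-24) = -(-93)*(-2)/3*(-24) = -31*2*(-24) = -62*(-24) = 1488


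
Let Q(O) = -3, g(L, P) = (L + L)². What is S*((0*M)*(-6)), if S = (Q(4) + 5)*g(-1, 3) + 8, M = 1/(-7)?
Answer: 0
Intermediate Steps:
g(L, P) = 4*L² (g(L, P) = (2*L)² = 4*L²)
M = -⅐ ≈ -0.14286
S = 16 (S = (-3 + 5)*(4*(-1)²) + 8 = 2*(4*1) + 8 = 2*4 + 8 = 8 + 8 = 16)
S*((0*M)*(-6)) = 16*((0*(-⅐))*(-6)) = 16*(0*(-6)) = 16*0 = 0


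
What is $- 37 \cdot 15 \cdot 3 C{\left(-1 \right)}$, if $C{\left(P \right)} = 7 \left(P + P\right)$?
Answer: $23310$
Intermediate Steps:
$C{\left(P \right)} = 14 P$ ($C{\left(P \right)} = 7 \cdot 2 P = 14 P$)
$- 37 \cdot 15 \cdot 3 C{\left(-1 \right)} = - 37 \cdot 15 \cdot 3 \cdot 14 \left(-1\right) = \left(-37\right) 45 \left(-14\right) = \left(-1665\right) \left(-14\right) = 23310$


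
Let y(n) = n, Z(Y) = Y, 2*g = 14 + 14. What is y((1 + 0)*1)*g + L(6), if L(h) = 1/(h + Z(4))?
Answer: 141/10 ≈ 14.100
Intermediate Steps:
g = 14 (g = (14 + 14)/2 = (½)*28 = 14)
L(h) = 1/(4 + h) (L(h) = 1/(h + 4) = 1/(4 + h))
y((1 + 0)*1)*g + L(6) = ((1 + 0)*1)*14 + 1/(4 + 6) = (1*1)*14 + 1/10 = 1*14 + ⅒ = 14 + ⅒ = 141/10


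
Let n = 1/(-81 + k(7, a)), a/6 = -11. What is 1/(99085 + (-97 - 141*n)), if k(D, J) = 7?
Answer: 74/7325253 ≈ 1.0102e-5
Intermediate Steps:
a = -66 (a = 6*(-11) = -66)
n = -1/74 (n = 1/(-81 + 7) = 1/(-74) = -1/74 ≈ -0.013514)
1/(99085 + (-97 - 141*n)) = 1/(99085 + (-97 - 141*(-1/74))) = 1/(99085 + (-97 + 141/74)) = 1/(99085 - 7037/74) = 1/(7325253/74) = 74/7325253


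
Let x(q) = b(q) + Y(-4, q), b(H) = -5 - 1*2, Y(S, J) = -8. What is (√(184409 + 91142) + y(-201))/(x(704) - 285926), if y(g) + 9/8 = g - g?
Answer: 9/2287528 - √275551/285941 ≈ -0.0018319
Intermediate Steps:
b(H) = -7 (b(H) = -5 - 2 = -7)
y(g) = -9/8 (y(g) = -9/8 + (g - g) = -9/8 + 0 = -9/8)
x(q) = -15 (x(q) = -7 - 8 = -15)
(√(184409 + 91142) + y(-201))/(x(704) - 285926) = (√(184409 + 91142) - 9/8)/(-15 - 285926) = (√275551 - 9/8)/(-285941) = (-9/8 + √275551)*(-1/285941) = 9/2287528 - √275551/285941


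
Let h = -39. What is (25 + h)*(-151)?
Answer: 2114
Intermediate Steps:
(25 + h)*(-151) = (25 - 39)*(-151) = -14*(-151) = 2114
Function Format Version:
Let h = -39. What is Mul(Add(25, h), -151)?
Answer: 2114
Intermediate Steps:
Mul(Add(25, h), -151) = Mul(Add(25, -39), -151) = Mul(-14, -151) = 2114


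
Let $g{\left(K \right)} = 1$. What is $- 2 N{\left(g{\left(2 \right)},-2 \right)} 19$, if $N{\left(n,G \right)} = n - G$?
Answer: $-114$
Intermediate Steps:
$- 2 N{\left(g{\left(2 \right)},-2 \right)} 19 = - 2 \left(1 - -2\right) 19 = - 2 \left(1 + 2\right) 19 = \left(-2\right) 3 \cdot 19 = \left(-6\right) 19 = -114$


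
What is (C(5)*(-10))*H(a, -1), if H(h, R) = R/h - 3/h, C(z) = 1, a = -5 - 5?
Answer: -4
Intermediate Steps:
a = -10
H(h, R) = -3/h + R/h
(C(5)*(-10))*H(a, -1) = (1*(-10))*((-3 - 1)/(-10)) = -(-1)*(-4) = -10*2/5 = -4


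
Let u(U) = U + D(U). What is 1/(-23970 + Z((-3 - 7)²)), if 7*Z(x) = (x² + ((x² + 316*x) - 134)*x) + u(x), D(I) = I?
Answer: 7/3989010 ≈ 1.7548e-6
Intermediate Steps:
u(U) = 2*U (u(U) = U + U = 2*U)
Z(x) = x²/7 + 2*x/7 + x*(-134 + x² + 316*x)/7 (Z(x) = ((x² + ((x² + 316*x) - 134)*x) + 2*x)/7 = ((x² + (-134 + x² + 316*x)*x) + 2*x)/7 = ((x² + x*(-134 + x² + 316*x)) + 2*x)/7 = (x² + 2*x + x*(-134 + x² + 316*x))/7 = x²/7 + 2*x/7 + x*(-134 + x² + 316*x)/7)
1/(-23970 + Z((-3 - 7)²)) = 1/(-23970 + (-3 - 7)²*(-132 + ((-3 - 7)²)² + 317*(-3 - 7)²)/7) = 1/(-23970 + (⅐)*(-10)²*(-132 + ((-10)²)² + 317*(-10)²)) = 1/(-23970 + (⅐)*100*(-132 + 100² + 317*100)) = 1/(-23970 + (⅐)*100*(-132 + 10000 + 31700)) = 1/(-23970 + (⅐)*100*41568) = 1/(-23970 + 4156800/7) = 1/(3989010/7) = 7/3989010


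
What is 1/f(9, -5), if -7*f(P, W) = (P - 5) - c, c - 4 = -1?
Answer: -7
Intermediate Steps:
c = 3 (c = 4 - 1 = 3)
f(P, W) = 8/7 - P/7 (f(P, W) = -((P - 5) - 1*3)/7 = -((-5 + P) - 3)/7 = -(-8 + P)/7 = 8/7 - P/7)
1/f(9, -5) = 1/(8/7 - 1/7*9) = 1/(8/7 - 9/7) = 1/(-1/7) = -7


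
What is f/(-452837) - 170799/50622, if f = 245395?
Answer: -2720196741/694651958 ≈ -3.9159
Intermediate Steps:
f/(-452837) - 170799/50622 = 245395/(-452837) - 170799/50622 = 245395*(-1/452837) - 170799*1/50622 = -245395/452837 - 56933/16874 = -2720196741/694651958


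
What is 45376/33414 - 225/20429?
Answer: 459734077/341307303 ≈ 1.3470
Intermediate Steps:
45376/33414 - 225/20429 = 45376*(1/33414) - 225*1/20429 = 22688/16707 - 225/20429 = 459734077/341307303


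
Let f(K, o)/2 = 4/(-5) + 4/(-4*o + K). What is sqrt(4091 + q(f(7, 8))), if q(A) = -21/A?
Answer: sqrt(65631)/4 ≈ 64.046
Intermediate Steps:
f(K, o) = -8/5 + 8/(K - 4*o) (f(K, o) = 2*(4/(-5) + 4/(-4*o + K)) = 2*(4*(-1/5) + 4/(K - 4*o)) = 2*(-4/5 + 4/(K - 4*o)) = -8/5 + 8/(K - 4*o))
sqrt(4091 + q(f(7, 8))) = sqrt(4091 - 21*5*(7 - 4*8)/(8*(5 - 1*7 + 4*8))) = sqrt(4091 - 21*5*(7 - 32)/(8*(5 - 7 + 32))) = sqrt(4091 - 21/((8/5)*30/(-25))) = sqrt(4091 - 21/((8/5)*(-1/25)*30)) = sqrt(4091 - 21/(-48/25)) = sqrt(4091 - 21*(-25/48)) = sqrt(4091 + 175/16) = sqrt(65631/16) = sqrt(65631)/4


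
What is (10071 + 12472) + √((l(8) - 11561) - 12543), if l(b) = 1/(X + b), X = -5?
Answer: 22543 + I*√216933/3 ≈ 22543.0 + 155.25*I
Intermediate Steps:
l(b) = 1/(-5 + b)
(10071 + 12472) + √((l(8) - 11561) - 12543) = (10071 + 12472) + √((1/(-5 + 8) - 11561) - 12543) = 22543 + √((1/3 - 11561) - 12543) = 22543 + √((⅓ - 11561) - 12543) = 22543 + √(-34682/3 - 12543) = 22543 + √(-72311/3) = 22543 + I*√216933/3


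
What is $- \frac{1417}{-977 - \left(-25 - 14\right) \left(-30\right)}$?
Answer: $\frac{1417}{2147} \approx 0.65999$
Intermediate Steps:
$- \frac{1417}{-977 - \left(-25 - 14\right) \left(-30\right)} = - \frac{1417}{-977 - \left(-39\right) \left(-30\right)} = - \frac{1417}{-977 - 1170} = - \frac{1417}{-2147} = \left(-1417\right) \left(- \frac{1}{2147}\right) = \frac{1417}{2147}$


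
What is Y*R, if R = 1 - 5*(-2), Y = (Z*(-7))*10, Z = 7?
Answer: -5390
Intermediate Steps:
Y = -490 (Y = (7*(-7))*10 = -49*10 = -490)
R = 11 (R = 1 + 10 = 11)
Y*R = -490*11 = -5390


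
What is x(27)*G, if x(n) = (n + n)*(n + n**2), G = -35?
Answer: -1428840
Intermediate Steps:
x(n) = 2*n*(n + n**2) (x(n) = (2*n)*(n + n**2) = 2*n*(n + n**2))
x(27)*G = (2*27**2*(1 + 27))*(-35) = (2*729*28)*(-35) = 40824*(-35) = -1428840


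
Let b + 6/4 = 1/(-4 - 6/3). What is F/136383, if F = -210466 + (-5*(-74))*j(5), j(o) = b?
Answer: -633248/409149 ≈ -1.5477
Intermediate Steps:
b = -5/3 (b = -3/2 + 1/(-4 - 6/3) = -3/2 + 1/(-4 - 1*2) = -3/2 + 1/(-4 - 2) = -3/2 + 1/(-6) = -3/2 - 1/6 = -5/3 ≈ -1.6667)
j(o) = -5/3
F = -633248/3 (F = -210466 - 5*(-74)*(-5/3) = -210466 + 370*(-5/3) = -210466 - 1850/3 = -633248/3 ≈ -2.1108e+5)
F/136383 = -633248/3/136383 = -633248/3*1/136383 = -633248/409149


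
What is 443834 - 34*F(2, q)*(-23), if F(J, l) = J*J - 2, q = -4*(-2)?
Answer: 445398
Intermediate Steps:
q = 8
F(J, l) = -2 + J**2 (F(J, l) = J**2 - 2 = -2 + J**2)
443834 - 34*F(2, q)*(-23) = 443834 - 34*(-2 + 2**2)*(-23) = 443834 - 34*(-2 + 4)*(-23) = 443834 - 34*2*(-23) = 443834 - 68*(-23) = 443834 + 1564 = 445398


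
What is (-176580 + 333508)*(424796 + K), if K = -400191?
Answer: 3861213440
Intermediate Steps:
(-176580 + 333508)*(424796 + K) = (-176580 + 333508)*(424796 - 400191) = 156928*24605 = 3861213440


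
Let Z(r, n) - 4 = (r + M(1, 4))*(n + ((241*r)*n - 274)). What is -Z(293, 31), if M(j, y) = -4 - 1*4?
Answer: -623796604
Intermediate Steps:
M(j, y) = -8 (M(j, y) = -4 - 4 = -8)
Z(r, n) = 4 + (-8 + r)*(-274 + n + 241*n*r) (Z(r, n) = 4 + (r - 8)*(n + ((241*r)*n - 274)) = 4 + (-8 + r)*(n + (241*n*r - 274)) = 4 + (-8 + r)*(n + (-274 + 241*n*r)) = 4 + (-8 + r)*(-274 + n + 241*n*r))
-Z(293, 31) = -(2196 - 274*293 - 8*31 - 1927*31*293 + 241*31*293**2) = -(2196 - 80282 - 248 - 17502941 + 241*31*85849) = -(2196 - 80282 - 248 - 17502941 + 641377879) = -1*623796604 = -623796604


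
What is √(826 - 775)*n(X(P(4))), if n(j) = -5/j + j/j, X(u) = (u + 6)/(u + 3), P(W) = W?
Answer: -5*√51/2 ≈ -17.854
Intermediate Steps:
X(u) = (6 + u)/(3 + u)
n(j) = 1 - 5/j (n(j) = -5/j + 1 = 1 - 5/j)
√(826 - 775)*n(X(P(4))) = √(826 - 775)*((-5 + (6 + 4)/(3 + 4))/(((6 + 4)/(3 + 4)))) = √51*((-5 + 10/7)/((10/7))) = √51*((-5 + (⅐)*10)/(((⅐)*10))) = √51*((-5 + 10/7)/(10/7)) = √51*((7/10)*(-25/7)) = √51*(-5/2) = -5*√51/2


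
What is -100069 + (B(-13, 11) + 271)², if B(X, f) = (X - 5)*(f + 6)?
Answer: -98844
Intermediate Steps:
B(X, f) = (-5 + X)*(6 + f)
-100069 + (B(-13, 11) + 271)² = -100069 + ((-30 - 5*11 + 6*(-13) - 13*11) + 271)² = -100069 + ((-30 - 55 - 78 - 143) + 271)² = -100069 + (-306 + 271)² = -100069 + (-35)² = -100069 + 1225 = -98844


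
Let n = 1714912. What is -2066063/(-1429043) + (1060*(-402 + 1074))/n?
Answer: 142532879413/76583843413 ≈ 1.8611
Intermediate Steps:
-2066063/(-1429043) + (1060*(-402 + 1074))/n = -2066063/(-1429043) + (1060*(-402 + 1074))/1714912 = -2066063*(-1/1429043) + (1060*672)*(1/1714912) = 2066063/1429043 + 712320*(1/1714912) = 2066063/1429043 + 22260/53591 = 142532879413/76583843413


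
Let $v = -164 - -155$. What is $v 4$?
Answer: $-36$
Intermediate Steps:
$v = -9$ ($v = -164 + 155 = -9$)
$v 4 = \left(-9\right) 4 = -36$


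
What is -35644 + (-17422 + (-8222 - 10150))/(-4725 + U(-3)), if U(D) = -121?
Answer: -86347515/2423 ≈ -35637.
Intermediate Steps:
-35644 + (-17422 + (-8222 - 10150))/(-4725 + U(-3)) = -35644 + (-17422 + (-8222 - 10150))/(-4725 - 121) = -35644 + (-17422 - 18372)/(-4846) = -35644 - 35794*(-1/4846) = -35644 + 17897/2423 = -86347515/2423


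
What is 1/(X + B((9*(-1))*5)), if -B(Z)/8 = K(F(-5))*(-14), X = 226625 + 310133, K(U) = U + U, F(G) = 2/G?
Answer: 5/2683342 ≈ 1.8633e-6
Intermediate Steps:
K(U) = 2*U
X = 536758
B(Z) = -448/5 (B(Z) = -8*2*(2/(-5))*(-14) = -8*2*(2*(-⅕))*(-14) = -8*2*(-⅖)*(-14) = -(-32)*(-14)/5 = -8*56/5 = -448/5)
1/(X + B((9*(-1))*5)) = 1/(536758 - 448/5) = 1/(2683342/5) = 5/2683342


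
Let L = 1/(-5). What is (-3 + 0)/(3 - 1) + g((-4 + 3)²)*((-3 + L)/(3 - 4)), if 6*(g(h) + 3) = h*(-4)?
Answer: -397/30 ≈ -13.233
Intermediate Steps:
L = -⅕ ≈ -0.20000
g(h) = -3 - 2*h/3 (g(h) = -3 + (h*(-4))/6 = -3 + (-4*h)/6 = -3 - 2*h/3)
(-3 + 0)/(3 - 1) + g((-4 + 3)²)*((-3 + L)/(3 - 4)) = (-3 + 0)/(3 - 1) + (-3 - 2*(-4 + 3)²/3)*((-3 - ⅕)/(3 - 4)) = -3/2 + (-3 - ⅔*(-1)²)*(-16/5/(-1)) = -3*½ + (-3 - ⅔*1)*(-16/5*(-1)) = -3/2 + (-3 - ⅔)*(16/5) = -3/2 - 11/3*16/5 = -3/2 - 176/15 = -397/30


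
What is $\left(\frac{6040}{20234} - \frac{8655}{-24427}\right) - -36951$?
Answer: $\frac{60475407584}{1636609} \approx 36952.0$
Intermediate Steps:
$\left(\frac{6040}{20234} - \frac{8655}{-24427}\right) - -36951 = \left(6040 \cdot \frac{1}{20234} - - \frac{8655}{24427}\right) + 36951 = \left(\frac{20}{67} + \frac{8655}{24427}\right) + 36951 = \frac{1068425}{1636609} + 36951 = \frac{60475407584}{1636609}$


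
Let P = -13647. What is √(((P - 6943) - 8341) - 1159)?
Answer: I*√30090 ≈ 173.46*I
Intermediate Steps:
√(((P - 6943) - 8341) - 1159) = √(((-13647 - 6943) - 8341) - 1159) = √((-20590 - 8341) - 1159) = √(-28931 - 1159) = √(-30090) = I*√30090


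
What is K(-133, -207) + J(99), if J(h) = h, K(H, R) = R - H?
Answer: 25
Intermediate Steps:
K(-133, -207) + J(99) = (-207 - 1*(-133)) + 99 = (-207 + 133) + 99 = -74 + 99 = 25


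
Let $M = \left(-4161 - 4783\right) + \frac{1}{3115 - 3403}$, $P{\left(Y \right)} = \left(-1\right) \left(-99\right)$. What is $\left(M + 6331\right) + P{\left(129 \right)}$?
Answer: $- \frac{724033}{288} \approx -2514.0$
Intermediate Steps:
$P{\left(Y \right)} = 99$
$M = - \frac{2575873}{288}$ ($M = -8944 + \frac{1}{-288} = -8944 - \frac{1}{288} = - \frac{2575873}{288} \approx -8944.0$)
$\left(M + 6331\right) + P{\left(129 \right)} = \left(- \frac{2575873}{288} + 6331\right) + 99 = - \frac{752545}{288} + 99 = - \frac{724033}{288}$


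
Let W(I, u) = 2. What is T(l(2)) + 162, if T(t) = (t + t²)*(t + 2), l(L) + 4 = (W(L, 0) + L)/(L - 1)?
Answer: 162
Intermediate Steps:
l(L) = -4 + (2 + L)/(-1 + L) (l(L) = -4 + (2 + L)/(L - 1) = -4 + (2 + L)/(-1 + L))
T(t) = (2 + t)*(t + t²) (T(t) = (t + t²)*(2 + t) = (2 + t)*(t + t²))
T(l(2)) + 162 = (3*(2 - 1*2)/(-1 + 2))*(2 + (3*(2 - 1*2)/(-1 + 2))² + 3*(3*(2 - 1*2)/(-1 + 2))) + 162 = (3*(2 - 2)/1)*(2 + (3*(2 - 2)/1)² + 3*(3*(2 - 2)/1)) + 162 = (3*1*0)*(2 + (3*1*0)² + 3*(3*1*0)) + 162 = 0*(2 + 0² + 3*0) + 162 = 0*(2 + 0 + 0) + 162 = 0*2 + 162 = 0 + 162 = 162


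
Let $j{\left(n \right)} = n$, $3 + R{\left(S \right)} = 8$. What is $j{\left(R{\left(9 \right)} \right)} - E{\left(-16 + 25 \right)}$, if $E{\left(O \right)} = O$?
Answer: $-4$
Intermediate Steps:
$R{\left(S \right)} = 5$ ($R{\left(S \right)} = -3 + 8 = 5$)
$j{\left(R{\left(9 \right)} \right)} - E{\left(-16 + 25 \right)} = 5 - \left(-16 + 25\right) = 5 - 9 = -4$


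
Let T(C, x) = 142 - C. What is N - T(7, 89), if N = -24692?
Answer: -24827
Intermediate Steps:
N - T(7, 89) = -24692 - (142 - 1*7) = -24692 - (142 - 7) = -24692 - 1*135 = -24692 - 135 = -24827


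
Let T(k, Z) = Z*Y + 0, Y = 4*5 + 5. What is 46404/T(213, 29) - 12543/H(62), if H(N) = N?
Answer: -6216627/44950 ≈ -138.30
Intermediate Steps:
Y = 25 (Y = 20 + 5 = 25)
T(k, Z) = 25*Z (T(k, Z) = Z*25 + 0 = 25*Z + 0 = 25*Z)
46404/T(213, 29) - 12543/H(62) = 46404/((25*29)) - 12543/62 = 46404/725 - 12543*1/62 = 46404*(1/725) - 12543/62 = 46404/725 - 12543/62 = -6216627/44950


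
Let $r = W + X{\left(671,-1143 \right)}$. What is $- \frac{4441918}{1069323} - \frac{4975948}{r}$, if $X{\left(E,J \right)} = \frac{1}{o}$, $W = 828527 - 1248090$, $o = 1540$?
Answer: $\frac{1774712018183906}{230306160779379} \approx 7.7059$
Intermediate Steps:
$W = -419563$
$X{\left(E,J \right)} = \frac{1}{1540}$
$r = - \frac{646127019}{1540}$ ($r = -419563 + \frac{1}{1540} = - \frac{646127019}{1540} \approx -4.1956 \cdot 10^{5}$)
$- \frac{4441918}{1069323} - \frac{4975948}{r} = - \frac{4441918}{1069323} - \frac{4975948}{- \frac{646127019}{1540}} = \left(-4441918\right) \frac{1}{1069323} - - \frac{7662959920}{646127019} = - \frac{4441918}{1069323} + \frac{7662959920}{646127019} = \frac{1774712018183906}{230306160779379}$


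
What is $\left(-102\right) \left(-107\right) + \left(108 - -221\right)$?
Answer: $11243$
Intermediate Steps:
$\left(-102\right) \left(-107\right) + \left(108 - -221\right) = 10914 + \left(108 + 221\right) = 10914 + 329 = 11243$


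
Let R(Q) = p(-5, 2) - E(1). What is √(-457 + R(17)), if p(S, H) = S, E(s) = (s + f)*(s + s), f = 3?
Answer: I*√470 ≈ 21.679*I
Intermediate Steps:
E(s) = 2*s*(3 + s) (E(s) = (s + 3)*(s + s) = (3 + s)*(2*s) = 2*s*(3 + s))
R(Q) = -13 (R(Q) = -5 - 2*(3 + 1) = -5 - 2*4 = -5 - 1*8 = -5 - 8 = -13)
√(-457 + R(17)) = √(-457 - 13) = √(-470) = I*√470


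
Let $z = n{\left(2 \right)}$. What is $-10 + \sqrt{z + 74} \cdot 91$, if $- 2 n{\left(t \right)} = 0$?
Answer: $-10 + 91 \sqrt{74} \approx 772.81$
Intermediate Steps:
$n{\left(t \right)} = 0$ ($n{\left(t \right)} = \left(- \frac{1}{2}\right) 0 = 0$)
$z = 0$
$-10 + \sqrt{z + 74} \cdot 91 = -10 + \sqrt{0 + 74} \cdot 91 = -10 + \sqrt{74} \cdot 91 = -10 + 91 \sqrt{74}$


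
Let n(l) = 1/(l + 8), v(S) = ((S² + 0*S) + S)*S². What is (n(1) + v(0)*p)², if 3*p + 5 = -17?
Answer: 1/81 ≈ 0.012346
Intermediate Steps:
p = -22/3 (p = -5/3 + (⅓)*(-17) = -5/3 - 17/3 = -22/3 ≈ -7.3333)
v(S) = S²*(S + S²) (v(S) = ((S² + 0) + S)*S² = (S² + S)*S² = (S + S²)*S² = S²*(S + S²))
n(l) = 1/(8 + l)
(n(1) + v(0)*p)² = (1/(8 + 1) + (0³*(1 + 0))*(-22/3))² = (1/9 + (0*1)*(-22/3))² = (⅑ + 0*(-22/3))² = (⅑ + 0)² = (⅑)² = 1/81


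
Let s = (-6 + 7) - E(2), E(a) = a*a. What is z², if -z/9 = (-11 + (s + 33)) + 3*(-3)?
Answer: 8100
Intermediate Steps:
E(a) = a²
s = -3 (s = (-6 + 7) - 1*2² = 1 - 1*4 = 1 - 4 = -3)
z = -90 (z = -9*((-11 + (-3 + 33)) + 3*(-3)) = -9*((-11 + 30) - 9) = -9*(19 - 9) = -9*10 = -90)
z² = (-90)² = 8100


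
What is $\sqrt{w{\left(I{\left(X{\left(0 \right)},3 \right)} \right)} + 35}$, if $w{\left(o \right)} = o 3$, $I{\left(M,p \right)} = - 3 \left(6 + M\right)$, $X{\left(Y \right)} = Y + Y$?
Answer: $i \sqrt{19} \approx 4.3589 i$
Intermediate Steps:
$X{\left(Y \right)} = 2 Y$
$I{\left(M,p \right)} = -18 - 3 M$
$w{\left(o \right)} = 3 o$
$\sqrt{w{\left(I{\left(X{\left(0 \right)},3 \right)} \right)} + 35} = \sqrt{3 \left(-18 - 3 \cdot 2 \cdot 0\right) + 35} = \sqrt{3 \left(-18 - 0\right) + 35} = \sqrt{3 \left(-18 + 0\right) + 35} = \sqrt{3 \left(-18\right) + 35} = \sqrt{-54 + 35} = \sqrt{-19} = i \sqrt{19}$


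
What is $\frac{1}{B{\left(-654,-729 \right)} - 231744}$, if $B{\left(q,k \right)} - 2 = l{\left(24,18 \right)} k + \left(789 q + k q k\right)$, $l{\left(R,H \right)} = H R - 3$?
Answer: $- \frac{1}{348622903} \approx -2.8684 \cdot 10^{-9}$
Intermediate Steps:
$l{\left(R,H \right)} = -3 + H R$
$B{\left(q,k \right)} = 2 + 429 k + 789 q + q k^{2}$ ($B{\left(q,k \right)} = 2 + \left(\left(-3 + 18 \cdot 24\right) k + \left(789 q + k q k\right)\right) = 2 + \left(\left(-3 + 432\right) k + \left(789 q + q k^{2}\right)\right) = 2 + \left(429 k + \left(789 q + q k^{2}\right)\right) = 2 + \left(429 k + 789 q + q k^{2}\right) = 2 + 429 k + 789 q + q k^{2}$)
$\frac{1}{B{\left(-654,-729 \right)} - 231744} = \frac{1}{\left(2 + 429 \left(-729\right) + 789 \left(-654\right) - 654 \left(-729\right)^{2}\right) - 231744} = \frac{1}{\left(2 - 312741 - 516006 - 347562414\right) - 231744} = \frac{1}{-348391159 - 231744} = \frac{1}{-348622903} = - \frac{1}{348622903}$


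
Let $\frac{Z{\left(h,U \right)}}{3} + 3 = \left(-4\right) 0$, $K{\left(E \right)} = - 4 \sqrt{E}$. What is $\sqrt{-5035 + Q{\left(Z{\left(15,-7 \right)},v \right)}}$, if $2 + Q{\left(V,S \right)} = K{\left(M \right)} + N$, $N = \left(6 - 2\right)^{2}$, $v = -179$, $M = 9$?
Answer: $i \sqrt{5033} \approx 70.944 i$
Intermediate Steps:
$Z{\left(h,U \right)} = -9$ ($Z{\left(h,U \right)} = -9 + 3 \left(\left(-4\right) 0\right) = -9 + 3 \cdot 0 = -9 + 0 = -9$)
$N = 16$ ($N = 4^{2} = 16$)
$Q{\left(V,S \right)} = 2$ ($Q{\left(V,S \right)} = -2 + \left(- 4 \sqrt{9} + 16\right) = -2 + \left(\left(-4\right) 3 + 16\right) = -2 + \left(-12 + 16\right) = -2 + 4 = 2$)
$\sqrt{-5035 + Q{\left(Z{\left(15,-7 \right)},v \right)}} = \sqrt{-5035 + 2} = \sqrt{-5033} = i \sqrt{5033}$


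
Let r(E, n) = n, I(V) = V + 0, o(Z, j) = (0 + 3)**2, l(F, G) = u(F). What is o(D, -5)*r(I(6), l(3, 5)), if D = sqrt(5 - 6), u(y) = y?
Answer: 27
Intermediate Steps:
l(F, G) = F
D = I (D = sqrt(-1) = I ≈ 1.0*I)
o(Z, j) = 9 (o(Z, j) = 3**2 = 9)
I(V) = V
o(D, -5)*r(I(6), l(3, 5)) = 9*3 = 27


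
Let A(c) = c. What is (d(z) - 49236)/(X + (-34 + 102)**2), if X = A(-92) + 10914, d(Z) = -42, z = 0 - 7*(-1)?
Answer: -24639/7723 ≈ -3.1903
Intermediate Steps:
z = 7 (z = 0 + 7 = 7)
X = 10822 (X = -92 + 10914 = 10822)
(d(z) - 49236)/(X + (-34 + 102)**2) = (-42 - 49236)/(10822 + (-34 + 102)**2) = -49278/(10822 + 68**2) = -49278/(10822 + 4624) = -49278/15446 = -49278*1/15446 = -24639/7723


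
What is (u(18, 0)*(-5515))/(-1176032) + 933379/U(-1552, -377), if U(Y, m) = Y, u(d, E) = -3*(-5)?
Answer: -68597198933/114075104 ≈ -601.33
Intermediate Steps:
u(d, E) = 15
(u(18, 0)*(-5515))/(-1176032) + 933379/U(-1552, -377) = (15*(-5515))/(-1176032) + 933379/(-1552) = -82725*(-1/1176032) + 933379*(-1/1552) = 82725/1176032 - 933379/1552 = -68597198933/114075104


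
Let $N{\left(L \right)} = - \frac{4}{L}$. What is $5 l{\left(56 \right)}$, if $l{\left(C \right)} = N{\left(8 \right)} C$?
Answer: $-140$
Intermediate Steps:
$l{\left(C \right)} = - \frac{C}{2}$ ($l{\left(C \right)} = - \frac{4}{8} C = \left(-4\right) \frac{1}{8} C = - \frac{C}{2}$)
$5 l{\left(56 \right)} = 5 \left(\left(- \frac{1}{2}\right) 56\right) = 5 \left(-28\right) = -140$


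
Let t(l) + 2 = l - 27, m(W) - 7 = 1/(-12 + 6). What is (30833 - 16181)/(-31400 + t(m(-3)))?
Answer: -87912/188533 ≈ -0.46630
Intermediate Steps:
m(W) = 41/6 (m(W) = 7 + 1/(-12 + 6) = 7 + 1/(-6) = 7 - 1/6 = 41/6)
t(l) = -29 + l (t(l) = -2 + (l - 27) = -2 + (-27 + l) = -29 + l)
(30833 - 16181)/(-31400 + t(m(-3))) = (30833 - 16181)/(-31400 + (-29 + 41/6)) = 14652/(-31400 - 133/6) = 14652/(-188533/6) = 14652*(-6/188533) = -87912/188533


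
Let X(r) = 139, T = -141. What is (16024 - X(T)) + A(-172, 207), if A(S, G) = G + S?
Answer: 15920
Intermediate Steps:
(16024 - X(T)) + A(-172, 207) = (16024 - 1*139) + (207 - 172) = (16024 - 139) + 35 = 15885 + 35 = 15920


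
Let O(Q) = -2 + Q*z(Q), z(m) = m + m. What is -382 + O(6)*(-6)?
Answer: -802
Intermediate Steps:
z(m) = 2*m
O(Q) = -2 + 2*Q² (O(Q) = -2 + Q*(2*Q) = -2 + 2*Q²)
-382 + O(6)*(-6) = -382 + (-2 + 2*6²)*(-6) = -382 + (-2 + 2*36)*(-6) = -382 + (-2 + 72)*(-6) = -382 + 70*(-6) = -382 - 420 = -802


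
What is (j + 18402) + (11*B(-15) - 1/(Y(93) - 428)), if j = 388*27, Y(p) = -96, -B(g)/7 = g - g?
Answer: 15132073/524 ≈ 28878.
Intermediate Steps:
B(g) = 0 (B(g) = -7*(g - g) = -7*0 = 0)
j = 10476
(j + 18402) + (11*B(-15) - 1/(Y(93) - 428)) = (10476 + 18402) + (11*0 - 1/(-96 - 428)) = 28878 + (0 - 1/(-524)) = 28878 + (0 - 1*(-1/524)) = 28878 + (0 + 1/524) = 28878 + 1/524 = 15132073/524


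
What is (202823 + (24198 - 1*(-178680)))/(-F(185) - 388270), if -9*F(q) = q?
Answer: -3651309/3494245 ≈ -1.0449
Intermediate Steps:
F(q) = -q/9
(202823 + (24198 - 1*(-178680)))/(-F(185) - 388270) = (202823 + (24198 - 1*(-178680)))/(-(-1)*185/9 - 388270) = (202823 + (24198 + 178680))/(-1*(-185/9) - 388270) = (202823 + 202878)/(185/9 - 388270) = 405701/(-3494245/9) = 405701*(-9/3494245) = -3651309/3494245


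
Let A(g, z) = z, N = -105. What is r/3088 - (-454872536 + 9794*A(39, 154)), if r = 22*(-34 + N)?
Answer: 699994415911/1544 ≈ 4.5336e+8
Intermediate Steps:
r = -3058 (r = 22*(-34 - 105) = 22*(-139) = -3058)
r/3088 - (-454872536 + 9794*A(39, 154)) = -3058/3088 - 9794/(1/(-46444 + 154)) = -3058*1/3088 - 9794/(1/(-46290)) = -1529/1544 - 9794/(-1/46290) = -1529/1544 - 9794*(-46290) = -1529/1544 + 453364260 = 699994415911/1544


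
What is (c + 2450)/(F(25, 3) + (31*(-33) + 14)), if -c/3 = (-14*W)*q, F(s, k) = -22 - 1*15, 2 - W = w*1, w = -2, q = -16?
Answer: 119/523 ≈ 0.22753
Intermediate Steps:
W = 4 (W = 2 - (-2) = 2 - 1*(-2) = 2 + 2 = 4)
F(s, k) = -37 (F(s, k) = -22 - 15 = -37)
c = -2688 (c = -3*(-14*4)*(-16) = -(-168)*(-16) = -3*896 = -2688)
(c + 2450)/(F(25, 3) + (31*(-33) + 14)) = (-2688 + 2450)/(-37 + (31*(-33) + 14)) = -238/(-37 + (-1023 + 14)) = -238/(-37 - 1009) = -238/(-1046) = -238*(-1/1046) = 119/523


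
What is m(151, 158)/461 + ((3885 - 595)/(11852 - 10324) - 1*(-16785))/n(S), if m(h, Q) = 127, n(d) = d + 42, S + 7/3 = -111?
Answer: -17716743463/75371656 ≈ -235.06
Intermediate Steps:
S = -340/3 (S = -7/3 - 111 = -340/3 ≈ -113.33)
n(d) = 42 + d
m(151, 158)/461 + ((3885 - 595)/(11852 - 10324) - 1*(-16785))/n(S) = 127/461 + ((3885 - 595)/(11852 - 10324) - 1*(-16785))/(42 - 340/3) = 127*(1/461) + (3290/1528 + 16785)/(-214/3) = 127/461 + (3290*(1/1528) + 16785)*(-3/214) = 127/461 + (1645/764 + 16785)*(-3/214) = 127/461 + (12825385/764)*(-3/214) = 127/461 - 38476155/163496 = -17716743463/75371656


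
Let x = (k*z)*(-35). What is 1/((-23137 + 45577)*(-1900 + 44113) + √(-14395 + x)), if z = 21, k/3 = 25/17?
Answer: 402585381/381352915282160816 - I*√79645/1906764576410804080 ≈ 1.0557e-9 - 1.4801e-16*I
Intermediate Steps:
k = 75/17 (k = 3*(25/17) = 75/17 ≈ 4.4118)
x = -55125/17 (x = ((75/17)*21)*(-35) = (1575/17)*(-35) = -55125/17 ≈ -3242.6)
1/((-23137 + 45577)*(-1900 + 44113) + √(-14395 + x)) = 1/((-23137 + 45577)*(-1900 + 44113) + √(-14395 - 55125/17)) = 1/(22440*42213 + √(-299840/17)) = 1/(947259720 + 8*I*√79645/17)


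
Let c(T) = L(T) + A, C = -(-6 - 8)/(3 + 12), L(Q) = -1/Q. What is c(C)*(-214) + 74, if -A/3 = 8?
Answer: 38075/7 ≈ 5439.3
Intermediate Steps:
A = -24 (A = -3*8 = -24)
C = 14/15 (C = -(-14)/15 = -1*(-14/15) = 14/15 ≈ 0.93333)
c(T) = -24 - 1/T (c(T) = -1/T - 24 = -24 - 1/T)
c(C)*(-214) + 74 = (-24 - 1/14/15)*(-214) + 74 = (-24 - 1*15/14)*(-214) + 74 = (-24 - 15/14)*(-214) + 74 = -351/14*(-214) + 74 = 37557/7 + 74 = 38075/7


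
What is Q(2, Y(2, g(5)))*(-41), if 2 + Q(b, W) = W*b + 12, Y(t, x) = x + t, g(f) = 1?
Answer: -656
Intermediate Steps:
Y(t, x) = t + x
Q(b, W) = 10 + W*b (Q(b, W) = -2 + (W*b + 12) = -2 + (12 + W*b) = 10 + W*b)
Q(2, Y(2, g(5)))*(-41) = (10 + (2 + 1)*2)*(-41) = (10 + 3*2)*(-41) = (10 + 6)*(-41) = 16*(-41) = -656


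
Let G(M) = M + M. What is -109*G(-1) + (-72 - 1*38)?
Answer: 108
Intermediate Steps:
G(M) = 2*M
-109*G(-1) + (-72 - 1*38) = -218*(-1) + (-72 - 1*38) = -109*(-2) + (-72 - 38) = 218 - 110 = 108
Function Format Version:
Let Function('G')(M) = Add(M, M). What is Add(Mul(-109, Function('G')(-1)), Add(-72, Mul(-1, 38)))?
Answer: 108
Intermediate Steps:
Function('G')(M) = Mul(2, M)
Add(Mul(-109, Function('G')(-1)), Add(-72, Mul(-1, 38))) = Add(Mul(-109, Mul(2, -1)), Add(-72, Mul(-1, 38))) = Add(Mul(-109, -2), Add(-72, -38)) = Add(218, -110) = 108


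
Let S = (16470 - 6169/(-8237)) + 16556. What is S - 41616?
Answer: -70749661/8237 ≈ -8589.3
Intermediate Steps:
S = 272041331/8237 (S = (16470 - 6169*(-1/8237)) + 16556 = (16470 + 6169/8237) + 16556 = 135669559/8237 + 16556 = 272041331/8237 ≈ 33027.)
S - 41616 = 272041331/8237 - 41616 = -70749661/8237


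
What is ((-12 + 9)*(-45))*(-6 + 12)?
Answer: 810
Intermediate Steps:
((-12 + 9)*(-45))*(-6 + 12) = -3*(-45)*6 = 135*6 = 810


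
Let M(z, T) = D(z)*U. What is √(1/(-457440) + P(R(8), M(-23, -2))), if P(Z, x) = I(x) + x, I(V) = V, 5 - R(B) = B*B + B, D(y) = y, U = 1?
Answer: I*√601597670190/114360 ≈ 6.7823*I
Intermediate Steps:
R(B) = 5 - B - B² (R(B) = 5 - (B*B + B) = 5 - (B² + B) = 5 - (B + B²) = 5 + (-B - B²) = 5 - B - B²)
M(z, T) = z (M(z, T) = z*1 = z)
P(Z, x) = 2*x (P(Z, x) = x + x = 2*x)
√(1/(-457440) + P(R(8), M(-23, -2))) = √(1/(-457440) + 2*(-23)) = √(-1/457440 - 46) = √(-21042241/457440) = I*√601597670190/114360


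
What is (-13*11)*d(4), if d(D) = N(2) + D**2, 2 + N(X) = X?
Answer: -2288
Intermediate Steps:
N(X) = -2 + X
d(D) = D**2 (d(D) = (-2 + 2) + D**2 = 0 + D**2 = D**2)
(-13*11)*d(4) = -13*11*4**2 = -143*16 = -2288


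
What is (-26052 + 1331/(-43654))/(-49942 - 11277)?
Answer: 39216391/92153594 ≈ 0.42555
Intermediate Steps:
(-26052 + 1331/(-43654))/(-49942 - 11277) = (-26052 + 1331*(-1/43654))/(-61219) = (-26052 - 1331/43654)*(-1/61219) = -1137275339/43654*(-1/61219) = 39216391/92153594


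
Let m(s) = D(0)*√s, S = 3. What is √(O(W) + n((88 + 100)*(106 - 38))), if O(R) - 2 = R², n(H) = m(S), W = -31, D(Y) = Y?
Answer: 3*√107 ≈ 31.032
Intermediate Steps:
m(s) = 0 (m(s) = 0*√s = 0)
n(H) = 0
O(R) = 2 + R²
√(O(W) + n((88 + 100)*(106 - 38))) = √((2 + (-31)²) + 0) = √((2 + 961) + 0) = √(963 + 0) = √963 = 3*√107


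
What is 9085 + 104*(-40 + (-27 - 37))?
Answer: -1731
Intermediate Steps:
9085 + 104*(-40 + (-27 - 37)) = 9085 + 104*(-40 - 64) = 9085 + 104*(-104) = 9085 - 10816 = -1731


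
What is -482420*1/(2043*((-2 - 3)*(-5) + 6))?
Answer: -482420/63333 ≈ -7.6172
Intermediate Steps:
-482420*1/(2043*((-2 - 3)*(-5) + 6)) = -482420*1/(2043*(-5*(-5) + 6)) = -482420*1/(2043*(25 + 6)) = -482420/(2043*31) = -482420/63333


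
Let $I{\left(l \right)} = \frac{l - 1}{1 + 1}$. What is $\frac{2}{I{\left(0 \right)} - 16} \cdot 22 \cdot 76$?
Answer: $- \frac{608}{3} \approx -202.67$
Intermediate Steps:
$I{\left(l \right)} = - \frac{1}{2} + \frac{l}{2}$ ($I{\left(l \right)} = \frac{-1 + l}{2} = \left(-1 + l\right) \frac{1}{2} = - \frac{1}{2} + \frac{l}{2}$)
$\frac{2}{I{\left(0 \right)} - 16} \cdot 22 \cdot 76 = \frac{2}{\left(- \frac{1}{2} + \frac{1}{2} \cdot 0\right) - 16} \cdot 22 \cdot 76 = \frac{2}{\left(- \frac{1}{2} + 0\right) - 16} \cdot 22 \cdot 76 = \frac{2}{- \frac{1}{2} - 16} \cdot 22 \cdot 76 = \frac{2}{- \frac{33}{2}} \cdot 22 \cdot 76 = 2 \left(- \frac{2}{33}\right) 22 \cdot 76 = \left(- \frac{4}{33}\right) 22 \cdot 76 = \left(- \frac{8}{3}\right) 76 = - \frac{608}{3}$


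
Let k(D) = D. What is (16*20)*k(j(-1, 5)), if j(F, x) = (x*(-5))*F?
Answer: 8000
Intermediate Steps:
j(F, x) = -5*F*x (j(F, x) = (-5*x)*F = -5*F*x)
(16*20)*k(j(-1, 5)) = (16*20)*(-5*(-1)*5) = 320*25 = 8000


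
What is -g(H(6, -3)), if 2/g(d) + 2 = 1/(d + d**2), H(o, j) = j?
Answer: 12/11 ≈ 1.0909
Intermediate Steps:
g(d) = 2/(-2 + 1/(d + d**2))
-g(H(6, -3)) = -(-2)*(-3)*(1 - 3)/(-1 + 2*(-3) + 2*(-3)**2) = -(-2)*(-3)*(-2)/(-1 - 6 + 2*9) = -(-2)*(-3)*(-2)/(-1 - 6 + 18) = -(-2)*(-3)*(-2)/11 = -1*(-12/11) = 12/11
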